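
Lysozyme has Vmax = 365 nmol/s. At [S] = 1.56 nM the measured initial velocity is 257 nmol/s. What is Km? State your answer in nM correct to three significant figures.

0.656 nM

From v = Vmax[S]/(Km+[S]), Km = [S](Vmax − v)/v.
Km = 1.56 × (365 − 257) / 257 = 168.5/257 = 0.656 nM.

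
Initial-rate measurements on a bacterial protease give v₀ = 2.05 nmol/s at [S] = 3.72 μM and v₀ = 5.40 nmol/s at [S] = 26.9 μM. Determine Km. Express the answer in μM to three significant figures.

In reciprocal form, 1/v = (Km/Vmax)·(1/[S]) + 1/Vmax. The two points give (1/[S], 1/v) = (0.2688, 0.4878) and (0.03717, 0.1852).
Slope = (0.4878 − 0.1852)/(0.2688 − 0.03717) = 1.306; intercept = 0.4878 − 1.306×0.2688 = 0.1366.
Vmax = 1/intercept = 7.32 nmol/s; Km = slope × Vmax = 1.306 × 7.32 = 9.56 μM.

9.56 μM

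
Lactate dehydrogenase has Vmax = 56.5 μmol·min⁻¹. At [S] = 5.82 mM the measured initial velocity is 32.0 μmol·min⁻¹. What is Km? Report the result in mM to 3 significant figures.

From v = Vmax[S]/(Km+[S]), Km = [S](Vmax − v)/v.
Km = 5.82 × (56.5 − 32.0) / 32.0 = 142.6/32.0 = 4.46 mM.

4.46 mM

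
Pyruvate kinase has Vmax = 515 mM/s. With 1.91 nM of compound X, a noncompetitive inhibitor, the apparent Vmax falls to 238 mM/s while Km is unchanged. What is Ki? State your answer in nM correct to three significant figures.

1.64 nM

Noncompetitive: Vmax,app = Vmax/α with α = 1 + [I]/Ki.
α = Vmax/Vmax,app = 515/238 = 2.164.
Ki = [I]/(α − 1) = 1.91/1.164 = 1.64 nM.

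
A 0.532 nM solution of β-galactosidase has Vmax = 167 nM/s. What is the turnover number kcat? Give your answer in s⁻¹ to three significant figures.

kcat = Vmax/[E]total = 167 nM/s / 0.532 nM = 314 s⁻¹.

314 s⁻¹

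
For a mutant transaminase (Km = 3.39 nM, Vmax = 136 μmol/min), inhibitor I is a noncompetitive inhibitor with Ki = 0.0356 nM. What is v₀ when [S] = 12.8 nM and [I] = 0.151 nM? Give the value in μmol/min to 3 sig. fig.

With α = 1 + [I]/Ki = 1 + 0.151/0.0356 = 5.242, the noncompetitive rate law is v = (Vmax/α)·[S] / (Km + [S]).
v = (136/5.242)×12.8 / (3.39 + 12.8) = 332.1/16.19 = 20.5 μmol/min.

20.5 μmol/min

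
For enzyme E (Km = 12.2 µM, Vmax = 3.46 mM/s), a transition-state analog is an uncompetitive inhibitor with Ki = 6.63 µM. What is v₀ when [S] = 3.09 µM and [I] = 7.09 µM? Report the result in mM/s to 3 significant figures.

0.575 mM/s

α = 1 + [I]/Ki = 1 + 7.09/6.63 = 2.069.
For an uncompetitive inhibitor, both parameters are divided by α, giving Vmax/α and Km/α: Km,app = 5.90 µM, Vmax,app = 1.67 mM/s.
v = Vmax,app·[S]/(Km,app + [S]) = 1.67 × 3.09/(5.90 + 3.09) = 0.575 mM/s.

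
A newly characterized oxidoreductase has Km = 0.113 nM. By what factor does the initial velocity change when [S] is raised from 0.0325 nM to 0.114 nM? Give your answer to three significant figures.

2.25

The fractional saturations are [S]/(Km+[S]) = 0.0325/0.1455 = 0.2234 and 0.114/0.2270 = 0.5022.
v₂/v₁ is just their ratio: 0.5022/0.2234 = 2.25.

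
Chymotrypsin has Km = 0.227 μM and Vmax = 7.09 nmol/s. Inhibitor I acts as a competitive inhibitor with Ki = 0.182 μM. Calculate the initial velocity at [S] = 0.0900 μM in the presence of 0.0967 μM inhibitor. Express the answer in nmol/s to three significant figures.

1.46 nmol/s

With α = 1 + [I]/Ki = 1 + 0.0967/0.182 = 1.531, the competitive rate law is v = Vmax[S] / (αKm + [S]).
v = 7.09×0.0900 / (1.531×0.227 + 0.0900) = 0.6381/0.4376 = 1.46 nmol/s.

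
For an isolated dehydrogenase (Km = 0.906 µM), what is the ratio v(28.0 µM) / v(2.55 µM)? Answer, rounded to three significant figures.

The fractional saturations are [S]/(Km+[S]) = 2.55/3.456 = 0.7378 and 28.0/28.91 = 0.9687.
v₂/v₁ is just their ratio: 0.9687/0.7378 = 1.31.

1.31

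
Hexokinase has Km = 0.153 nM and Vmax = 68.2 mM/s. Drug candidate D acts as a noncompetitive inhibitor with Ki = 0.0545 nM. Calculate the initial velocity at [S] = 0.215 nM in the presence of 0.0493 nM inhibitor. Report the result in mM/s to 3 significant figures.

With α = 1 + [I]/Ki = 1 + 0.0493/0.0545 = 1.905, the noncompetitive rate law is v = (Vmax/α)·[S] / (Km + [S]).
v = (68.2/1.905)×0.215 / (0.153 + 0.215) = 7.699/0.3680 = 20.9 mM/s.

20.9 mM/s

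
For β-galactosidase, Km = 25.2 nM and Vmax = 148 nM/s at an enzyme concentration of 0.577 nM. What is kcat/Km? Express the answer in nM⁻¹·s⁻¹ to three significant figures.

10.2 nM⁻¹·s⁻¹

kcat = Vmax/[E]total = 148/0.577 = 256 s⁻¹.
kcat/Km = 256/25.2 = 10.2 nM⁻¹·s⁻¹.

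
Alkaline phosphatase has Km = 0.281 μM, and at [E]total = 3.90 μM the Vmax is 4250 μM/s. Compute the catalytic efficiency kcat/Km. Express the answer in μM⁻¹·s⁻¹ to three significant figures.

kcat = Vmax/[E]total = 4250/3.90 = 1090 s⁻¹.
kcat/Km = 1090/0.281 = 3880 μM⁻¹·s⁻¹.

3880 μM⁻¹·s⁻¹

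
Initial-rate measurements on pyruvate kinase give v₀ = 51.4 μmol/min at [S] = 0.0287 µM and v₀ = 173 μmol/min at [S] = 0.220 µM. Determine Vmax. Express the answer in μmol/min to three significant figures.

268 μmol/min

In reciprocal form, 1/v = (Km/Vmax)·(1/[S]) + 1/Vmax. The two points give (1/[S], 1/v) = (34.84, 0.01946) and (4.545, 0.005780).
Slope = (0.01946 − 0.005780)/(34.84 − 4.545) = 0.0004514; intercept = 0.01946 − 0.0004514×34.84 = 0.003729.
Vmax = 1/intercept = 268 μmol/min; Km = slope × Vmax = 0.0004514 × 268 = 0.121 µM.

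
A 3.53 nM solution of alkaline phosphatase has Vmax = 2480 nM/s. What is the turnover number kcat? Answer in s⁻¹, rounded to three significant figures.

kcat = Vmax/[E]total = 2480 nM/s / 3.53 nM = 703 s⁻¹.

703 s⁻¹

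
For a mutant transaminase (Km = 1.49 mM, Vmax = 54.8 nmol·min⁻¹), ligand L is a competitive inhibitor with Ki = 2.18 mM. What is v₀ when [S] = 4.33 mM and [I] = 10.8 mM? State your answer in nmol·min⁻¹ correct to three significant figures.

18.0 nmol·min⁻¹

α = 1 + [I]/Ki = 1 + 10.8/2.18 = 5.954.
For a competitive inhibitor, Vmax is unchanged and the apparent Km becomes α·Km: Km,app = 8.87 mM, Vmax,app = 54.8 nmol·min⁻¹.
v = Vmax,app·[S]/(Km,app + [S]) = 54.8 × 4.33/(8.87 + 4.33) = 18.0 nmol·min⁻¹.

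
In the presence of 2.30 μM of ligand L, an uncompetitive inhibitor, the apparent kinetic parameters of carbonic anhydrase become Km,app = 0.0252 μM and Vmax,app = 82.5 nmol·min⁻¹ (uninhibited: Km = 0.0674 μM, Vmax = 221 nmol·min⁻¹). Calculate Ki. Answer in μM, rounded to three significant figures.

Uncompetitive: Vmax,app = Vmax/α (and Km,app = Km/α) with α = 1 + [I]/Ki.
α = Vmax/Vmax,app = 221/82.5 = 2.679.
Since α = 1 + [I]/Ki, [I]/Ki = 2.679 − 1 = 1.679 and Ki = 2.30/1.679 = 1.37 μM.

1.37 μM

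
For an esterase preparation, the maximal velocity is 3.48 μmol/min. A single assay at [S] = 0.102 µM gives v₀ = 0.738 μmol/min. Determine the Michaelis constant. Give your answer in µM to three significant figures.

0.379 µM

v/Vmax = 0.738/3.48 = 0.2121 = [S]/(Km+[S]).
So Km + [S] = [S]/0.2121 = 0.4810 µM, giving Km = 0.4810 − 0.102 = 0.379 µM.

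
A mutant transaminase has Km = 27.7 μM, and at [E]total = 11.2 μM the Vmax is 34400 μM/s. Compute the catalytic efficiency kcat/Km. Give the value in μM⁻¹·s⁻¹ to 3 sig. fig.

kcat = Vmax/[E]total = 34400/11.2 = 3070 s⁻¹.
kcat/Km = 3070/27.7 = 111 μM⁻¹·s⁻¹.

111 μM⁻¹·s⁻¹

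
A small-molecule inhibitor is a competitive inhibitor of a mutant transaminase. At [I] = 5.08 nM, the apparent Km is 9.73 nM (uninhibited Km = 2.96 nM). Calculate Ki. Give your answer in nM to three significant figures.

2.22 nM

Competitive: Km,app = α·Km with α = 1 + [I]/Ki.
α = Km,app/Km = 9.73/2.96 = 3.287.
Ki = [I]/(α − 1) = 5.08/2.287 = 2.22 nM.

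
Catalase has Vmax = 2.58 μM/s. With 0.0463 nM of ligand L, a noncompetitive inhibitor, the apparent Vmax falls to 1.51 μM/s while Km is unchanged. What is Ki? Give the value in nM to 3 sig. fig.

Noncompetitive: Vmax,app = Vmax/α with α = 1 + [I]/Ki.
α = Vmax/Vmax,app = 2.58/1.51 = 1.709.
Ki = [I]/(α − 1) = 0.0463/0.7086 = 0.0653 nM.

0.0653 nM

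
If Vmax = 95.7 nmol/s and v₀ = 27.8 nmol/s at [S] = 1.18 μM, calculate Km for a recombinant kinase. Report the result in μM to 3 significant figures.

v/Vmax = 27.8/95.7 = 0.2905 = [S]/(Km+[S]).
So Km + [S] = [S]/0.2905 = 4.062 μM, giving Km = 4.062 − 1.18 = 2.88 μM.

2.88 μM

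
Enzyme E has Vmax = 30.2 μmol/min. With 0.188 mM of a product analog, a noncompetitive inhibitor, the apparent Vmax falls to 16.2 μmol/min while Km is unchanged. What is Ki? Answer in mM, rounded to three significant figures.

0.218 mM

Noncompetitive: Vmax,app = Vmax/α with α = 1 + [I]/Ki.
α = Vmax/Vmax,app = 30.2/16.2 = 1.864.
Ki = [I]/(α − 1) = 0.188/0.8642 = 0.218 mM.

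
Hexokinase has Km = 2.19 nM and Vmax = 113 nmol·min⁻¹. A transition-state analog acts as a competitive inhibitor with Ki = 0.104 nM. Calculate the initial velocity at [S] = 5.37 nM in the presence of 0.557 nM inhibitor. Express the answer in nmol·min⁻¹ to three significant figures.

31.5 nmol·min⁻¹

α = 1 + [I]/Ki = 1 + 0.557/0.104 = 6.356.
For a competitive inhibitor, Vmax is unchanged and the apparent Km becomes α·Km: Km,app = 13.9 nM, Vmax,app = 113 nmol·min⁻¹.
v = Vmax,app·[S]/(Km,app + [S]) = 113 × 5.37/(13.9 + 5.37) = 31.5 nmol·min⁻¹.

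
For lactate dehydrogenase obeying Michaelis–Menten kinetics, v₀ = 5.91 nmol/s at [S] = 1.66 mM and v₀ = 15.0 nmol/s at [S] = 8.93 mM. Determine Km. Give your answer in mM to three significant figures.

In reciprocal form, 1/v = (Km/Vmax)·(1/[S]) + 1/Vmax. The two points give (1/[S], 1/v) = (0.6024, 0.1692) and (0.1120, 0.06667).
Slope = (0.1692 − 0.06667)/(0.6024 − 0.1120) = 0.2091; intercept = 0.1692 − 0.2091×0.6024 = 0.04325.
Vmax = 1/intercept = 23.1 nmol/s; Km = slope × Vmax = 0.2091 × 23.1 = 4.83 mM.

4.83 mM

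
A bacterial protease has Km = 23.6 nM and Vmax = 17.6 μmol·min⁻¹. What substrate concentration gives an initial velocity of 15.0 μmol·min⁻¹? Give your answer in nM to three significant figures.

136 nM

The required fractional saturation is v/Vmax = 15.0/17.6 = 0.8523.
Then [S]/(Km+[S]) = 0.8523 ⇒ [S] = 23.6 × 0.8523/(1 − 0.8523) = 136 nM.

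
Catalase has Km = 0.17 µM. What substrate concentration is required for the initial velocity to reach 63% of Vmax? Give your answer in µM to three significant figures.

v/Vmax = [S]/(Km+[S]) = 0.63, so [S] = Km·0.63/(1 − 0.63) = 0.17 × 1.703.
[S] = 0.289 µM.

0.289 µM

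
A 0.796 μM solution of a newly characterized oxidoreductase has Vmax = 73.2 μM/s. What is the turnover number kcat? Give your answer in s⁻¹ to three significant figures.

kcat = Vmax/[E]total = 73.2 μM/s / 0.796 μM = 92.0 s⁻¹.

92.0 s⁻¹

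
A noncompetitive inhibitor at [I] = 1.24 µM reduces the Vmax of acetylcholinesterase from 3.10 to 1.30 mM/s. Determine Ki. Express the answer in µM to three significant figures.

Noncompetitive: Vmax,app = Vmax/α with α = 1 + [I]/Ki.
α = Vmax/Vmax,app = 3.10/1.30 = 2.385.
Since α = 1 + [I]/Ki, [I]/Ki = 2.385 − 1 = 1.385 and Ki = 1.24/1.385 = 0.896 µM.

0.896 µM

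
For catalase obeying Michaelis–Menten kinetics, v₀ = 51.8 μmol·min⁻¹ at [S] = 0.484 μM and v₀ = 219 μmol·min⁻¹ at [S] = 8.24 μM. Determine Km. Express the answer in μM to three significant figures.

2.08 μM

In reciprocal form, 1/v = (Km/Vmax)·(1/[S]) + 1/Vmax. The two points give (1/[S], 1/v) = (2.066, 0.01931) and (0.1214, 0.004566).
Slope = (0.01931 − 0.004566)/(2.066 − 0.1214) = 0.007579; intercept = 0.01931 − 0.007579×2.066 = 0.003646.
Vmax = 1/intercept = 274 μmol·min⁻¹; Km = slope × Vmax = 0.007579 × 274 = 2.08 μM.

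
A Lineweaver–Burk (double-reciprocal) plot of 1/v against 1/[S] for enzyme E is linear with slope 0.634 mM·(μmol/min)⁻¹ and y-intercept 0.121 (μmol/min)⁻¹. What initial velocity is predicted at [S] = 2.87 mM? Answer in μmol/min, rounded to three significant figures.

The y-intercept is 1/Vmax, so Vmax = 1/0.121 = 8.26 μmol/min.
The slope is Km/Vmax, so Km = 0.634 × 8.26 = 5.24 mM.
Then v = 8.26 × 2.87/(5.24 + 2.87) = 2.92 μmol/min.

2.92 μmol/min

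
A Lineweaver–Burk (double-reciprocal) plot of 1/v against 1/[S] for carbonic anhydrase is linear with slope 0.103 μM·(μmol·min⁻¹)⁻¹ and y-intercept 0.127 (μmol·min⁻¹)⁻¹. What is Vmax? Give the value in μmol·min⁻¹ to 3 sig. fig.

7.87 μmol·min⁻¹

The y-intercept of a Lineweaver–Burk plot equals 1/Vmax, so Vmax = 1/0.127 = 7.87 μmol·min⁻¹.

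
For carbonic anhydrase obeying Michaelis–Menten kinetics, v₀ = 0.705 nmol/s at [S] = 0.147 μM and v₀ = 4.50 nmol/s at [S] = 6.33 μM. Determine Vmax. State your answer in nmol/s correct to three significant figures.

From v = Vmax[S]/(Km+[S]), each point gives Vmax = v(Km+[S])/[S].
Equating: 0.705(Km+0.147)/0.147 = 4.50(Km+6.33)/6.33.
4.796·Km + 0.705 = 0.7109·Km + 4.50, so (4.796 − 0.7109)·Km = 4.50 − 0.705.
Km = 3.795/4.085 = 0.929 μM; then Vmax = 0.705(0.929+0.147)/0.147 = 5.16 nmol/s.

5.16 nmol/s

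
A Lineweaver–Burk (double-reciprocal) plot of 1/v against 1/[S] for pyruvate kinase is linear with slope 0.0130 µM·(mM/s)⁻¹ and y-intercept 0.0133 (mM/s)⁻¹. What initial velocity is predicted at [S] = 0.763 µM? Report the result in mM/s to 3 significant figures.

The y-intercept is 1/Vmax, so Vmax = 1/0.0133 = 75.2 mM/s.
The slope is Km/Vmax, so Km = 0.0130 × 75.2 = 0.977 µM.
Then v = 75.2 × 0.763/(0.977 + 0.763) = 33.0 mM/s.

33.0 mM/s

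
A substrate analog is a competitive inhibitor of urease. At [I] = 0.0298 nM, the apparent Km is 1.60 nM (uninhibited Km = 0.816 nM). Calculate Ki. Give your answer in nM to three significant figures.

Competitive: Km,app = α·Km with α = 1 + [I]/Ki.
α = Km,app/Km = 1.60/0.816 = 1.961.
Ki = [I]/(α − 1) = 0.0298/0.9608 = 0.0310 nM.

0.0310 nM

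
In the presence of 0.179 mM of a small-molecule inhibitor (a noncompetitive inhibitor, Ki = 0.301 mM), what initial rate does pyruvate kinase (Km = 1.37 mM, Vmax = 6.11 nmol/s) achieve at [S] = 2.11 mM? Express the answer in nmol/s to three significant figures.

α = 1 + [I]/Ki = 1 + 0.179/0.301 = 1.595.
For a noncompetitive inhibitor, Vmax is reduced to Vmax/α while Km is unchanged: Km,app = 1.37 mM, Vmax,app = 3.83 nmol/s.
v = Vmax,app·[S]/(Km,app + [S]) = 3.83 × 2.11/(1.37 + 2.11) = 2.32 nmol/s.

2.32 nmol/s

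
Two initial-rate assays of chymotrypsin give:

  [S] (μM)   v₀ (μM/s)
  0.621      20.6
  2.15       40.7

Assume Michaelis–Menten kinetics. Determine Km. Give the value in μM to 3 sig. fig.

In reciprocal form, 1/v = (Km/Vmax)·(1/[S]) + 1/Vmax. The two points give (1/[S], 1/v) = (1.610, 0.04854) and (0.4651, 0.02457).
Slope = (0.04854 − 0.02457)/(1.610 − 0.4651) = 0.02093; intercept = 0.04854 − 0.02093×1.610 = 0.01483.
Vmax = 1/intercept = 67.4 μM/s; Km = slope × Vmax = 0.02093 × 67.4 = 1.41 μM.

1.41 μM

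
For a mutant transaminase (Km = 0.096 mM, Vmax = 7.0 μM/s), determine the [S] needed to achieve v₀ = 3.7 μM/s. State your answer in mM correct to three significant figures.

0.108 mM

Rearranging v = Vmax[S]/(Km+[S]) gives [S] = Km·v/(Vmax − v).
[S] = 0.096 × 3.7 / (7.0 − 3.7) = 0.3552/3.300 = 0.108 mM.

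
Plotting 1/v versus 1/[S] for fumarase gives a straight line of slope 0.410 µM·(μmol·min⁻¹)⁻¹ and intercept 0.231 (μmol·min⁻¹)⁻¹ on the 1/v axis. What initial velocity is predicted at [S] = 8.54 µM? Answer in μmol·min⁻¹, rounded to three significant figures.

The y-intercept is 1/Vmax, so Vmax = 1/0.231 = 4.33 μmol·min⁻¹.
The slope is Km/Vmax, so Km = 0.410 × 4.33 = 1.77 µM.
Then v = 4.33 × 8.54/(1.77 + 8.54) = 3.58 μmol·min⁻¹.

3.58 μmol·min⁻¹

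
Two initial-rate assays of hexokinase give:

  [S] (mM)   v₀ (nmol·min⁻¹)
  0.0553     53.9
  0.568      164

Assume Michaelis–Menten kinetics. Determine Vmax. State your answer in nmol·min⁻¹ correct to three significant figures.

210 nmol·min⁻¹

In reciprocal form, 1/v = (Km/Vmax)·(1/[S]) + 1/Vmax. The two points give (1/[S], 1/v) = (18.08, 0.01855) and (1.761, 0.006098).
Slope = (0.01855 − 0.006098)/(18.08 − 1.761) = 0.0007631; intercept = 0.01855 − 0.0007631×18.08 = 0.004754.
Vmax = 1/intercept = 210 nmol·min⁻¹; Km = slope × Vmax = 0.0007631 × 210 = 0.161 mM.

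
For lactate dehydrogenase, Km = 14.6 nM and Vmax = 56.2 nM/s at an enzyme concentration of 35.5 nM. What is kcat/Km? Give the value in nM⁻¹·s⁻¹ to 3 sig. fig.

0.108 nM⁻¹·s⁻¹

kcat = Vmax/[E]total = 56.2/35.5 = 1.58 s⁻¹.
kcat/Km = 1.58/14.6 = 0.108 nM⁻¹·s⁻¹.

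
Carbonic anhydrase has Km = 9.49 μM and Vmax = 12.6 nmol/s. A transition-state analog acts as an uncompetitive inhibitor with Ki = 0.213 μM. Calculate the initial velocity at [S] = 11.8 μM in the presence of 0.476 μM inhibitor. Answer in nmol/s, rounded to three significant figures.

α = 1 + [I]/Ki = 1 + 0.476/0.213 = 3.235.
For an uncompetitive inhibitor, both parameters are divided by α, giving Vmax/α and Km/α: Km,app = 2.93 μM, Vmax,app = 3.90 nmol/s.
v = Vmax,app·[S]/(Km,app + [S]) = 3.90 × 11.8/(2.93 + 11.8) = 3.12 nmol/s.

3.12 nmol/s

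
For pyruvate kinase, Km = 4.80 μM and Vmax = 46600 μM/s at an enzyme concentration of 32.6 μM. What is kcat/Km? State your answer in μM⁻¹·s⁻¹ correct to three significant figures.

kcat = Vmax/[E]total = 46600/32.6 = 1430 s⁻¹.
kcat/Km = 1430/4.80 = 298 μM⁻¹·s⁻¹.

298 μM⁻¹·s⁻¹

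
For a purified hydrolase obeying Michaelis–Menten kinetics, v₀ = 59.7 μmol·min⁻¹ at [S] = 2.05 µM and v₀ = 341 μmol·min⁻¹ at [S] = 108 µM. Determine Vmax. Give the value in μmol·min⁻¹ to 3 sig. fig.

In reciprocal form, 1/v = (Km/Vmax)·(1/[S]) + 1/Vmax. The two points give (1/[S], 1/v) = (0.4878, 0.01675) and (0.009259, 0.002933).
Slope = (0.01675 − 0.002933)/(0.4878 − 0.009259) = 0.02887; intercept = 0.01675 − 0.02887×0.4878 = 0.002665.
Vmax = 1/intercept = 375 μmol·min⁻¹; Km = slope × Vmax = 0.02887 × 375 = 10.8 µM.

375 μmol·min⁻¹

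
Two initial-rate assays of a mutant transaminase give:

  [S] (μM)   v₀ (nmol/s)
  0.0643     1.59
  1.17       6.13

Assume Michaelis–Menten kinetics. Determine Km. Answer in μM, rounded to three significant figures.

0.233 μM

From v = Vmax[S]/(Km+[S]), each point gives Vmax = v(Km+[S])/[S].
Equating: 1.59(Km+0.0643)/0.0643 = 6.13(Km+1.17)/1.17.
24.73·Km + 1.59 = 5.239·Km + 6.13, so (24.73 − 5.239)·Km = 6.13 − 1.59.
Km = 4.540/19.49 = 0.233 μM; then Vmax = 1.59(0.233+0.0643)/0.0643 = 7.35 nmol/s.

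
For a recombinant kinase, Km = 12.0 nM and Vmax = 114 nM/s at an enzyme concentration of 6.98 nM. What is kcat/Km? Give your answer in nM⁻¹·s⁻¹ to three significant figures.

1.36 nM⁻¹·s⁻¹

kcat = Vmax/[E]total = 114/6.98 = 16.3 s⁻¹.
kcat/Km = 16.3/12.0 = 1.36 nM⁻¹·s⁻¹.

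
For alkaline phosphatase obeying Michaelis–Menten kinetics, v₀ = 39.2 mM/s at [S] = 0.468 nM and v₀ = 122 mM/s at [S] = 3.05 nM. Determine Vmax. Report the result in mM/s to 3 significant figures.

198 mM/s

From v = Vmax[S]/(Km+[S]), each point gives Vmax = v(Km+[S])/[S].
Equating: 39.2(Km+0.468)/0.468 = 122(Km+3.05)/3.05.
83.76·Km + 39.2 = 40.00·Km + 122, so (83.76 − 40.00)·Km = 122 − 39.2.
Km = 82.80/43.76 = 1.89 nM; then Vmax = 39.2(1.89+0.468)/0.468 = 198 mM/s.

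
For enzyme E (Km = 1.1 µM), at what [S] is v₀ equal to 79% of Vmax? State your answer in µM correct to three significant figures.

4.14 µM

v/Vmax = [S]/(Km+[S]) = 0.79, so [S] = Km·0.79/(1 − 0.79) = 1.1 × 3.762.
[S] = 4.14 µM.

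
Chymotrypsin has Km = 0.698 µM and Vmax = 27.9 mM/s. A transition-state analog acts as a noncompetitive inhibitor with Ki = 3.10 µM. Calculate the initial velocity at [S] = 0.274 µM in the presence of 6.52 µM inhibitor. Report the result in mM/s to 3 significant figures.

α = 1 + [I]/Ki = 1 + 6.52/3.10 = 3.103.
For a noncompetitive inhibitor, Vmax is reduced to Vmax/α while Km is unchanged: Km,app = 0.698 µM, Vmax,app = 8.99 mM/s.
v = Vmax,app·[S]/(Km,app + [S]) = 8.99 × 0.274/(0.698 + 0.274) = 2.53 mM/s.

2.53 mM/s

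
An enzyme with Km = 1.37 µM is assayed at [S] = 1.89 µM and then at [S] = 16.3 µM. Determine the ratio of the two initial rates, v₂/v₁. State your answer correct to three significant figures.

1.59

The fractional saturations are [S]/(Km+[S]) = 1.89/3.260 = 0.5798 and 16.3/17.67 = 0.9225.
v₂/v₁ is just their ratio: 0.9225/0.5798 = 1.59.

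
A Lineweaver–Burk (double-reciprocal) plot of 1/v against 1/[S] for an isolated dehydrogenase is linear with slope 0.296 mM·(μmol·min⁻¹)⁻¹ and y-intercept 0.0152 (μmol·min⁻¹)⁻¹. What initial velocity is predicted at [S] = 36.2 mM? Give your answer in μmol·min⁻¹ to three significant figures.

The y-intercept is 1/Vmax, so Vmax = 1/0.0152 = 65.8 μmol·min⁻¹.
The slope is Km/Vmax, so Km = 0.296 × 65.8 = 19.5 mM.
Then v = 65.8 × 36.2/(19.5 + 36.2) = 42.8 μmol·min⁻¹.

42.8 μmol·min⁻¹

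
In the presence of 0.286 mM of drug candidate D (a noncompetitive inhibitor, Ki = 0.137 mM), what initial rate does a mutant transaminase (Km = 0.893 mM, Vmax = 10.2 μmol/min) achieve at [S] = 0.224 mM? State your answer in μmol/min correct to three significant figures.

0.662 μmol/min

α = 1 + [I]/Ki = 1 + 0.286/0.137 = 3.088.
For a noncompetitive inhibitor, Vmax is reduced to Vmax/α while Km is unchanged: Km,app = 0.893 mM, Vmax,app = 3.30 μmol/min.
v = Vmax,app·[S]/(Km,app + [S]) = 3.30 × 0.224/(0.893 + 0.224) = 0.662 μmol/min.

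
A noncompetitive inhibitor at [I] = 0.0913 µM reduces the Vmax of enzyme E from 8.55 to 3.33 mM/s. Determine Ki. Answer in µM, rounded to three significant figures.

0.0582 µM

Noncompetitive: Vmax,app = Vmax/α with α = 1 + [I]/Ki.
α = Vmax/Vmax,app = 8.55/3.33 = 2.568.
Since α = 1 + [I]/Ki, [I]/Ki = 2.568 − 1 = 1.568 and Ki = 0.0913/1.568 = 0.0582 µM.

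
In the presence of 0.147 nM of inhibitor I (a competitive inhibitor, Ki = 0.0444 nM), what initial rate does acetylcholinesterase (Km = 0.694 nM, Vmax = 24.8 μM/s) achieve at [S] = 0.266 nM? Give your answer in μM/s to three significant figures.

α = 1 + [I]/Ki = 1 + 0.147/0.0444 = 4.311.
For a competitive inhibitor, Vmax is unchanged and the apparent Km becomes α·Km: Km,app = 2.99 nM, Vmax,app = 24.8 μM/s.
v = Vmax,app·[S]/(Km,app + [S]) = 24.8 × 0.266/(2.99 + 0.266) = 2.02 μM/s.

2.02 μM/s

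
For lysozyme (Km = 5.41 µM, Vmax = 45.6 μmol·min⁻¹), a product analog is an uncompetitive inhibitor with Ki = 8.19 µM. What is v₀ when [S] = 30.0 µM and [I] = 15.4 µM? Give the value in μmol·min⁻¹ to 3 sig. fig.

With α = 1 + [I]/Ki = 1 + 15.4/8.19 = 2.880, the uncompetitive rate law is v = (Vmax/α)·[S] / (Km/α + [S]).
v = (45.6/2.880)×30.0 / (5.41/2.880 + 30.0) = 474.9/31.88 = 14.9 μmol·min⁻¹.

14.9 μmol·min⁻¹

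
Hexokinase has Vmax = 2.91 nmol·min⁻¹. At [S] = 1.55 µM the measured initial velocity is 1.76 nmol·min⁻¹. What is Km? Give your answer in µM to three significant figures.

v/Vmax = 1.76/2.91 = 0.6048 = [S]/(Km+[S]).
So Km + [S] = [S]/0.6048 = 2.563 µM, giving Km = 2.563 − 1.55 = 1.01 µM.

1.01 µM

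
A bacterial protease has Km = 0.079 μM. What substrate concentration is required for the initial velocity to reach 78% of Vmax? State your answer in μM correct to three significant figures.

v/Vmax = [S]/(Km+[S]) = 0.78, so [S] = Km·0.78/(1 − 0.78) = 0.079 × 3.545.
[S] = 0.280 μM.

0.280 μM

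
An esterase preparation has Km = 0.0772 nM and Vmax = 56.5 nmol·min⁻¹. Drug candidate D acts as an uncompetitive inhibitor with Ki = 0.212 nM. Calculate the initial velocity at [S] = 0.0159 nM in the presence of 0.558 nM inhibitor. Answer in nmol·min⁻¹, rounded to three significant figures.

6.66 nmol·min⁻¹

α = 1 + [I]/Ki = 1 + 0.558/0.212 = 3.632.
For an uncompetitive inhibitor, both parameters are divided by α, giving Vmax/α and Km/α: Km,app = 0.0213 nM, Vmax,app = 15.6 nmol·min⁻¹.
v = Vmax,app·[S]/(Km,app + [S]) = 15.6 × 0.0159/(0.0213 + 0.0159) = 6.66 nmol·min⁻¹.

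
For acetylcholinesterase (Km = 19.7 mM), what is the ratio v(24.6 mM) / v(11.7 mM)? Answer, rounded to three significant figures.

The fractional saturations are [S]/(Km+[S]) = 11.7/31.40 = 0.3726 and 24.6/44.30 = 0.5553.
v₂/v₁ is just their ratio: 0.5553/0.3726 = 1.49.

1.49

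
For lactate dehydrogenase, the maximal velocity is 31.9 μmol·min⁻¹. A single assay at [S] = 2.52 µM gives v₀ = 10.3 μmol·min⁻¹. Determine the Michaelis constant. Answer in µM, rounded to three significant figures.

v/Vmax = 10.3/31.9 = 0.3229 = [S]/(Km+[S]).
So Km + [S] = [S]/0.3229 = 7.805 µM, giving Km = 7.805 − 2.52 = 5.28 µM.

5.28 µM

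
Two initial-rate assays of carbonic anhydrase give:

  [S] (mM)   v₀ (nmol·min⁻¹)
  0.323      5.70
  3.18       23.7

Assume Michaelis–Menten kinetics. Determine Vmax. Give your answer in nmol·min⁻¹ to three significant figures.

From v = Vmax[S]/(Km+[S]), each point gives Vmax = v(Km+[S])/[S].
Equating: 5.70(Km+0.323)/0.323 = 23.7(Km+3.18)/3.18.
17.65·Km + 5.70 = 7.453·Km + 23.7, so (17.65 − 7.453)·Km = 23.7 − 5.70.
Km = 18.00/10.19 = 1.77 mM; then Vmax = 5.70(1.77+0.323)/0.323 = 36.9 nmol·min⁻¹.

36.9 nmol·min⁻¹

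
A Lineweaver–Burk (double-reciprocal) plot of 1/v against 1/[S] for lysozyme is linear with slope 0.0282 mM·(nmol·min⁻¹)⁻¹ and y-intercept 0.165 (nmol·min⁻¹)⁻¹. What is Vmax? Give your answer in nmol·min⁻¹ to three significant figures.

6.06 nmol·min⁻¹

The y-intercept of a Lineweaver–Burk plot equals 1/Vmax, so Vmax = 1/0.165 = 6.06 nmol·min⁻¹.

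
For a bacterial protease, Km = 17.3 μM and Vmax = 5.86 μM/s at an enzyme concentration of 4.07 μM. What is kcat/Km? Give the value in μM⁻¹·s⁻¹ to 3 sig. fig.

0.0832 μM⁻¹·s⁻¹

kcat = Vmax/[E]total = 5.86/4.07 = 1.44 s⁻¹.
kcat/Km = 1.44/17.3 = 0.0832 μM⁻¹·s⁻¹.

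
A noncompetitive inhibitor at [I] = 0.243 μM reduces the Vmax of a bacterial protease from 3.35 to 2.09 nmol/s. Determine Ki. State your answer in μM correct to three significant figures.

0.403 μM

Noncompetitive: Vmax,app = Vmax/α with α = 1 + [I]/Ki.
α = Vmax/Vmax,app = 3.35/2.09 = 1.603.
Ki = [I]/(α − 1) = 0.243/0.6029 = 0.403 μM.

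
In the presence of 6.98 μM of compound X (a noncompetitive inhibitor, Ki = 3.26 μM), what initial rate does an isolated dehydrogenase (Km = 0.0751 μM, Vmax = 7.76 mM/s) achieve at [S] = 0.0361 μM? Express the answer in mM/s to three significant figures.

α = 1 + [I]/Ki = 1 + 6.98/3.26 = 3.141.
For a noncompetitive inhibitor, Vmax is reduced to Vmax/α while Km is unchanged: Km,app = 0.0751 μM, Vmax,app = 2.47 mM/s.
v = Vmax,app·[S]/(Km,app + [S]) = 2.47 × 0.0361/(0.0751 + 0.0361) = 0.802 mM/s.

0.802 mM/s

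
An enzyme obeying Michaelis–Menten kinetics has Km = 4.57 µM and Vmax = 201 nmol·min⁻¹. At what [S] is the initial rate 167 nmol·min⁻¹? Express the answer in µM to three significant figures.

22.4 µM

The required fractional saturation is v/Vmax = 167/201 = 0.8308.
Then [S]/(Km+[S]) = 0.8308 ⇒ [S] = 4.57 × 0.8308/(1 − 0.8308) = 22.4 µM.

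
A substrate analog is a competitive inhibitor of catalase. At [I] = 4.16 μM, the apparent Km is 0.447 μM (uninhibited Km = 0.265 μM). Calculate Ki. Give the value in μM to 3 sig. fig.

6.06 μM

Competitive: Km,app = α·Km with α = 1 + [I]/Ki.
α = Km,app/Km = 0.447/0.265 = 1.687.
Ki = [I]/(α − 1) = 4.16/0.6868 = 6.06 μM.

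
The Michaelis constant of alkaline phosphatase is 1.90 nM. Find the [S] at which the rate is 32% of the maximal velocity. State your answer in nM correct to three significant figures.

v/Vmax = [S]/(Km+[S]) = 0.32, so [S] = Km·0.32/(1 − 0.32) = 1.90 × 0.4706.
[S] = 0.894 nM.

0.894 nM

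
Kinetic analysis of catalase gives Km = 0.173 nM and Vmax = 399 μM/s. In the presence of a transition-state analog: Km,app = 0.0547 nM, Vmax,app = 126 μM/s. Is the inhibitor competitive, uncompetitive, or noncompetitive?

Both Km and Vmax decrease by the same factor (~3.16-fold) — characteristic of uncompetitive inhibition.

uncompetitive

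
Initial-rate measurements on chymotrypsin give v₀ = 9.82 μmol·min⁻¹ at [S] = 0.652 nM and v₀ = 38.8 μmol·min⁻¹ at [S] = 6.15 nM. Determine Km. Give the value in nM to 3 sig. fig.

3.31 nM

From v = Vmax[S]/(Km+[S]), each point gives Vmax = v(Km+[S])/[S].
Equating: 9.82(Km+0.652)/0.652 = 38.8(Km+6.15)/6.15.
15.06·Km + 9.82 = 6.309·Km + 38.8, so (15.06 − 6.309)·Km = 38.8 − 9.82.
Km = 28.98/8.752 = 3.31 nM; then Vmax = 9.82(3.31+0.652)/0.652 = 59.7 μmol·min⁻¹.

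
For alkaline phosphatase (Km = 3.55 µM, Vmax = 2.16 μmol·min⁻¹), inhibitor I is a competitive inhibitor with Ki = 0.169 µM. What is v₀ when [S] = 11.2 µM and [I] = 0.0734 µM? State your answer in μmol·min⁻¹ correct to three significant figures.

1.48 μmol·min⁻¹

α = 1 + [I]/Ki = 1 + 0.0734/0.169 = 1.434.
For a competitive inhibitor, Vmax is unchanged and the apparent Km becomes α·Km: Km,app = 5.09 µM, Vmax,app = 2.16 μmol·min⁻¹.
v = Vmax,app·[S]/(Km,app + [S]) = 2.16 × 11.2/(5.09 + 11.2) = 1.48 μmol·min⁻¹.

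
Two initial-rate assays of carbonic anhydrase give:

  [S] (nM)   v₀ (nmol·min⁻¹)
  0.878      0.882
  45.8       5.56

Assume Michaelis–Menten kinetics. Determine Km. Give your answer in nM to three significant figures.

5.30 nM

From v = Vmax[S]/(Km+[S]), each point gives Vmax = v(Km+[S])/[S].
Equating: 0.882(Km+0.878)/0.878 = 5.56(Km+45.8)/45.8.
1.005·Km + 0.882 = 0.1214·Km + 5.56, so (1.005 − 0.1214)·Km = 5.56 − 0.882.
Km = 4.678/0.8832 = 5.30 nM; then Vmax = 0.882(5.30+0.878)/0.878 = 6.20 nmol·min⁻¹.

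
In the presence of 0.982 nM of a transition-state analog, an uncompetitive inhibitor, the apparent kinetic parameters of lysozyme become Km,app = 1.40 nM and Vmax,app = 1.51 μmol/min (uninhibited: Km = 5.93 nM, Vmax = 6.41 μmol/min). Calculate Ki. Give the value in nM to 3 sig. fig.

0.303 nM

Uncompetitive: Vmax,app = Vmax/α (and Km,app = Km/α) with α = 1 + [I]/Ki.
α = Vmax/Vmax,app = 6.41/1.51 = 4.245.
Ki = [I]/(α − 1) = 0.982/3.245 = 0.303 nM.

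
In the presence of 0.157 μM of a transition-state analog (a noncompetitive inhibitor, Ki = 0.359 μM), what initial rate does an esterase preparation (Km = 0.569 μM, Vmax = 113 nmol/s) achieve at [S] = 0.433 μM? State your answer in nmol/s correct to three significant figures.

α = 1 + [I]/Ki = 1 + 0.157/0.359 = 1.437.
For a noncompetitive inhibitor, Vmax is reduced to Vmax/α while Km is unchanged: Km,app = 0.569 μM, Vmax,app = 78.6 nmol/s.
v = Vmax,app·[S]/(Km,app + [S]) = 78.6 × 0.433/(0.569 + 0.433) = 34.0 nmol/s.

34.0 nmol/s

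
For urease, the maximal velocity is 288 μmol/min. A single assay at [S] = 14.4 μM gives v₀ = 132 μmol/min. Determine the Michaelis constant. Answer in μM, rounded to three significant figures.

From v = Vmax[S]/(Km+[S]), Km = [S](Vmax − v)/v.
Km = 14.4 × (288 − 132) / 132 = 2246/132 = 17.0 μM.

17.0 μM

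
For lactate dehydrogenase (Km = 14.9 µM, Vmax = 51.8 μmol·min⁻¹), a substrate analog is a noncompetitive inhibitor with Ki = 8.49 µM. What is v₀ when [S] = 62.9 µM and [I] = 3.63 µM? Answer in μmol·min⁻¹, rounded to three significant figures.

With α = 1 + [I]/Ki = 1 + 3.63/8.49 = 1.428, the noncompetitive rate law is v = (Vmax/α)·[S] / (Km + [S]).
v = (51.8/1.428)×62.9 / (14.9 + 62.9) = 2282/77.80 = 29.3 μmol·min⁻¹.

29.3 μmol·min⁻¹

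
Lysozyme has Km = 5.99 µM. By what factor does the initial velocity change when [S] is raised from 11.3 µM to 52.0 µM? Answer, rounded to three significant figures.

Since Vmax cancels, v₂/v₁ = [S]₂(Km+[S]₁) / [S]₁(Km+[S]₂).
= 52.0×(5.99+11.3) / (11.3×(5.99+52.0)) = 899.1/655.3 = 1.37.

1.37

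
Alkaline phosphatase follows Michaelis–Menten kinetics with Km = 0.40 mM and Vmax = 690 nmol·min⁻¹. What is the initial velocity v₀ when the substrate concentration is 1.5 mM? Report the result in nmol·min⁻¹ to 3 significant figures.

[S]/(Km+[S]) = 1.5/1.900 = 0.7895, the fractional saturation.
v = 0.7895 × Vmax = 0.7895 × 690 = 545 nmol·min⁻¹.

545 nmol·min⁻¹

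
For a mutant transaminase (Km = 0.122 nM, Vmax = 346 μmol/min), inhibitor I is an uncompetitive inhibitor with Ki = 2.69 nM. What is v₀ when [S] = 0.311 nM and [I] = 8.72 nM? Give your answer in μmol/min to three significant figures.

With α = 1 + [I]/Ki = 1 + 8.72/2.69 = 4.242, the uncompetitive rate law is v = (Vmax/α)·[S] / (Km/α + [S]).
v = (346/4.242)×0.311 / (0.122/4.242 + 0.311) = 25.37/0.3398 = 74.7 μmol/min.

74.7 μmol/min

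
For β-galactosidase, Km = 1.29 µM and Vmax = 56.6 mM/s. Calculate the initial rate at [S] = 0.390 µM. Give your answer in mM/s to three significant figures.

13.1 mM/s

v = Vmax·[S]/(Km + [S]) = 56.6 × 0.390 / (1.29 + 0.390)
  = 22.07 / 1.680 = 13.1 mM/s.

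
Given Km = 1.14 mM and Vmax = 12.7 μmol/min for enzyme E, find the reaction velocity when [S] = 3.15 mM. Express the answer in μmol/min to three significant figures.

v = Vmax·[S]/(Km + [S]) = 12.7 × 3.15 / (1.14 + 3.15)
  = 40.00 / 4.290 = 9.33 μmol/min.

9.33 μmol/min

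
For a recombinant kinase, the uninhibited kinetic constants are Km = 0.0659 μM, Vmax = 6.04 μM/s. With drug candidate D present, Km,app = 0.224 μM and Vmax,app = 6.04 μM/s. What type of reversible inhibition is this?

Km increases (0.0659 → 0.224 μM) while Vmax is unchanged — the hallmark of competitive inhibition.

competitive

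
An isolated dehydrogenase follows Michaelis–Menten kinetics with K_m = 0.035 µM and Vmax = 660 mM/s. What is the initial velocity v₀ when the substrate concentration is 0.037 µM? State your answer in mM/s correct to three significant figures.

v = Vmax·[S]/(Km + [S]) = 660 × 0.037 / (0.035 + 0.037)
  = 24.42 / 0.07200 = 339 mM/s.

339 mM/s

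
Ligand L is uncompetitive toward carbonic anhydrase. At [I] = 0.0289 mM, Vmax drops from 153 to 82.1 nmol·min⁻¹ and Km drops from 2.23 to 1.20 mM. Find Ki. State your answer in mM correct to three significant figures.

0.0335 mM

Uncompetitive: Vmax,app = Vmax/α (and Km,app = Km/α) with α = 1 + [I]/Ki.
α = Vmax/Vmax,app = 153/82.1 = 1.864.
Since α = 1 + [I]/Ki, [I]/Ki = 1.864 − 1 = 0.8636 and Ki = 0.0289/0.8636 = 0.0335 mM.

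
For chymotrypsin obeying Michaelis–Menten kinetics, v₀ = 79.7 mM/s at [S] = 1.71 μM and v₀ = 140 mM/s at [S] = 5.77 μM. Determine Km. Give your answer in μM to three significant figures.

From v = Vmax[S]/(Km+[S]), each point gives Vmax = v(Km+[S])/[S].
Equating: 79.7(Km+1.71)/1.71 = 140(Km+5.77)/5.77.
46.61·Km + 79.7 = 24.26·Km + 140, so (46.61 − 24.26)·Km = 140 − 79.7.
Km = 60.30/22.34 = 2.70 μM; then Vmax = 79.7(2.70+1.71)/1.71 = 205 mM/s.

2.70 μM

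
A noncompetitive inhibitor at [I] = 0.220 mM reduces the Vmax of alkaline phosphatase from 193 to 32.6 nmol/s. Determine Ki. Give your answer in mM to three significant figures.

Noncompetitive: Vmax,app = Vmax/α with α = 1 + [I]/Ki.
α = Vmax/Vmax,app = 193/32.6 = 5.920.
Since α = 1 + [I]/Ki, [I]/Ki = 5.920 − 1 = 4.920 and Ki = 0.220/4.920 = 0.0447 mM.

0.0447 mM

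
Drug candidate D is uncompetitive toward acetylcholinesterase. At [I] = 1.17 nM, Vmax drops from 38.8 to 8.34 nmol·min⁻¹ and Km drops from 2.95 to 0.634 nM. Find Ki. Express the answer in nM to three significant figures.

0.320 nM

Uncompetitive: Vmax,app = Vmax/α (and Km,app = Km/α) with α = 1 + [I]/Ki.
α = Vmax/Vmax,app = 38.8/8.34 = 4.652.
Ki = [I]/(α − 1) = 1.17/3.652 = 0.320 nM.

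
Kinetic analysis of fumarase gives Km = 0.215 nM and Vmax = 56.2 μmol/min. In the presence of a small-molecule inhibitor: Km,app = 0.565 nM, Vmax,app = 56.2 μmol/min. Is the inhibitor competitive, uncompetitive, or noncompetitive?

competitive

Km increases (0.215 → 0.565 nM) while Vmax is unchanged — the hallmark of competitive inhibition.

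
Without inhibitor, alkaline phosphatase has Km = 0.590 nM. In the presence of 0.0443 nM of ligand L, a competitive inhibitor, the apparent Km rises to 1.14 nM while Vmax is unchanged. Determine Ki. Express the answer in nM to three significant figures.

Competitive: Km,app = α·Km with α = 1 + [I]/Ki.
α = Km,app/Km = 1.14/0.590 = 1.932.
Since α = 1 + [I]/Ki, [I]/Ki = 1.932 − 1 = 0.9322 and Ki = 0.0443/0.9322 = 0.0475 nM.

0.0475 nM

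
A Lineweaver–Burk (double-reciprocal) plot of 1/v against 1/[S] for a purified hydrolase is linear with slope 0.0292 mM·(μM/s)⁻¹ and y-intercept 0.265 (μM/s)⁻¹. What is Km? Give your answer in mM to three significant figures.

y-intercept = 1/Vmax ⇒ Vmax = 3.77 μM/s; slope = Km/Vmax ⇒ Km = slope × Vmax.
Km = 0.0292 × 3.77 = 0.110 mM.

0.110 mM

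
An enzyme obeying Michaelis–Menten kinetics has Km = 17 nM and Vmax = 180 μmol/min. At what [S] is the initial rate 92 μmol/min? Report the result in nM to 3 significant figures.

17.8 nM

The required fractional saturation is v/Vmax = 92/180 = 0.5111.
Then [S]/(Km+[S]) = 0.5111 ⇒ [S] = 17 × 0.5111/(1 − 0.5111) = 17.8 nM.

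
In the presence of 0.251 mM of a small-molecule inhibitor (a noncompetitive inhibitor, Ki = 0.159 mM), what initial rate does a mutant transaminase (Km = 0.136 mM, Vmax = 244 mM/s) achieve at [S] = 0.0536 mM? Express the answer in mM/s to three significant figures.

26.8 mM/s

With α = 1 + [I]/Ki = 1 + 0.251/0.159 = 2.579, the noncompetitive rate law is v = (Vmax/α)·[S] / (Km + [S]).
v = (244/2.579)×0.0536 / (0.136 + 0.0536) = 5.072/0.1896 = 26.8 mM/s.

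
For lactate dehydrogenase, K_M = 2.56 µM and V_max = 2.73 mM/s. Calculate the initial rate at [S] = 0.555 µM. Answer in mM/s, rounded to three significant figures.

[S]/(Km+[S]) = 0.555/3.115 = 0.1782, the fractional saturation.
v = 0.1782 × Vmax = 0.1782 × 2.73 = 0.486 mM/s.

0.486 mM/s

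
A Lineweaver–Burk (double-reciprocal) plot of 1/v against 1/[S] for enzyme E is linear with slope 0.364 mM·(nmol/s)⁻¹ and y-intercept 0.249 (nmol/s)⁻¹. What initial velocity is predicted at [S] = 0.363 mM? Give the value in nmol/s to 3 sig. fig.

The y-intercept is 1/Vmax, so Vmax = 1/0.249 = 4.02 nmol/s.
The slope is Km/Vmax, so Km = 0.364 × 4.02 = 1.46 mM.
Then v = 4.02 × 0.363/(1.46 + 0.363) = 0.799 nmol/s.

0.799 nmol/s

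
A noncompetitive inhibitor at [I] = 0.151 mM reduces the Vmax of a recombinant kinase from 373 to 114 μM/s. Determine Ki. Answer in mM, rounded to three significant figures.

0.0665 mM

Noncompetitive: Vmax,app = Vmax/α with α = 1 + [I]/Ki.
α = Vmax/Vmax,app = 373/114 = 3.272.
Since α = 1 + [I]/Ki, [I]/Ki = 3.272 − 1 = 2.272 and Ki = 0.151/2.272 = 0.0665 mM.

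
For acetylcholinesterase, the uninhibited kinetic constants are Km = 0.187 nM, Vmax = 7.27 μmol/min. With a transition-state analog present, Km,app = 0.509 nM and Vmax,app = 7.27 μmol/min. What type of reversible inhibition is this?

Km increases (0.187 → 0.509 nM) while Vmax is unchanged — the hallmark of competitive inhibition.

competitive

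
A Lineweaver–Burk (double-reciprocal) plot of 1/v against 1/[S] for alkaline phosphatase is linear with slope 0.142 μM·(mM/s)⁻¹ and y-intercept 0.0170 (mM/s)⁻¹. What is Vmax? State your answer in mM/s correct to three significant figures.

58.8 mM/s

The y-intercept of a Lineweaver–Burk plot equals 1/Vmax, so Vmax = 1/0.0170 = 58.8 mM/s.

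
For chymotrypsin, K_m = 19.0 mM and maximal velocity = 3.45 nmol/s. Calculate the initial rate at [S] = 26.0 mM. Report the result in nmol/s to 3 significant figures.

1.99 nmol/s

v = Vmax·[S]/(Km + [S]) = 3.45 × 26.0 / (19.0 + 26.0)
  = 89.70 / 45.00 = 1.99 nmol/s.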